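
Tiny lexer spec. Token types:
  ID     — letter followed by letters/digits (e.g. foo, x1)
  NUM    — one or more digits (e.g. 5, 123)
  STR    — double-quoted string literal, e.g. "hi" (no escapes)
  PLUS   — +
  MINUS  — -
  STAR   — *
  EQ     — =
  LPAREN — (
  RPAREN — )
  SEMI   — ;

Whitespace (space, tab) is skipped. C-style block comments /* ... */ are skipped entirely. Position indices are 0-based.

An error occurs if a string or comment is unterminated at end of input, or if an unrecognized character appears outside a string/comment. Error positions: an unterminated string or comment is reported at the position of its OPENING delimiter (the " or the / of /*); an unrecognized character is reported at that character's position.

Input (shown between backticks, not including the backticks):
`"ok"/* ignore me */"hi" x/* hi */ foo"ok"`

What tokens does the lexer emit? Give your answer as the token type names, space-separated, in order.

pos=0: enter STRING mode
pos=0: emit STR "ok" (now at pos=4)
pos=4: enter COMMENT mode (saw '/*')
exit COMMENT mode (now at pos=19)
pos=19: enter STRING mode
pos=19: emit STR "hi" (now at pos=23)
pos=24: emit ID 'x' (now at pos=25)
pos=25: enter COMMENT mode (saw '/*')
exit COMMENT mode (now at pos=33)
pos=34: emit ID 'foo' (now at pos=37)
pos=37: enter STRING mode
pos=37: emit STR "ok" (now at pos=41)
DONE. 5 tokens: [STR, STR, ID, ID, STR]

Answer: STR STR ID ID STR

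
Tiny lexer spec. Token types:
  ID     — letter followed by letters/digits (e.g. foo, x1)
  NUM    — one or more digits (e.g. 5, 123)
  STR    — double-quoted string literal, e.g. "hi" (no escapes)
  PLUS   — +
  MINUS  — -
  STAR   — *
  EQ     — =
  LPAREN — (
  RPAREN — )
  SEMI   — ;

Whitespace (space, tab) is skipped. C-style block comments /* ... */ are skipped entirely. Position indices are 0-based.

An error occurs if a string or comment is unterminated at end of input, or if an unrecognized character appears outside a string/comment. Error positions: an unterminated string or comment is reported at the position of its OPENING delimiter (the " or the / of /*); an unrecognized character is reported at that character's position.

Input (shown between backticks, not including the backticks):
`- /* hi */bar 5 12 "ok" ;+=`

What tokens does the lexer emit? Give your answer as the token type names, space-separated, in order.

pos=0: emit MINUS '-'
pos=2: enter COMMENT mode (saw '/*')
exit COMMENT mode (now at pos=10)
pos=10: emit ID 'bar' (now at pos=13)
pos=14: emit NUM '5' (now at pos=15)
pos=16: emit NUM '12' (now at pos=18)
pos=19: enter STRING mode
pos=19: emit STR "ok" (now at pos=23)
pos=24: emit SEMI ';'
pos=25: emit PLUS '+'
pos=26: emit EQ '='
DONE. 8 tokens: [MINUS, ID, NUM, NUM, STR, SEMI, PLUS, EQ]

Answer: MINUS ID NUM NUM STR SEMI PLUS EQ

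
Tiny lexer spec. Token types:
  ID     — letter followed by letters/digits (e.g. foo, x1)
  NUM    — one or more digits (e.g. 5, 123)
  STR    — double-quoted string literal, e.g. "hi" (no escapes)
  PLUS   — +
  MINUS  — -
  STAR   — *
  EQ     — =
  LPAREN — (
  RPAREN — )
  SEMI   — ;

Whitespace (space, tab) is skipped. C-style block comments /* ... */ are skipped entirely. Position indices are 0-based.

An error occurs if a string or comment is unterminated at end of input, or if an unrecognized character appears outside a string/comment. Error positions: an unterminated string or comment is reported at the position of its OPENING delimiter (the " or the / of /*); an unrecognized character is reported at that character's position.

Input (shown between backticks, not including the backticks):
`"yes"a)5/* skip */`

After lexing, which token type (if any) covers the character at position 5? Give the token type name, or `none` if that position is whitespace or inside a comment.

Answer: ID

Derivation:
pos=0: enter STRING mode
pos=0: emit STR "yes" (now at pos=5)
pos=5: emit ID 'a' (now at pos=6)
pos=6: emit RPAREN ')'
pos=7: emit NUM '5' (now at pos=8)
pos=8: enter COMMENT mode (saw '/*')
exit COMMENT mode (now at pos=18)
DONE. 4 tokens: [STR, ID, RPAREN, NUM]
Position 5: char is 'a' -> ID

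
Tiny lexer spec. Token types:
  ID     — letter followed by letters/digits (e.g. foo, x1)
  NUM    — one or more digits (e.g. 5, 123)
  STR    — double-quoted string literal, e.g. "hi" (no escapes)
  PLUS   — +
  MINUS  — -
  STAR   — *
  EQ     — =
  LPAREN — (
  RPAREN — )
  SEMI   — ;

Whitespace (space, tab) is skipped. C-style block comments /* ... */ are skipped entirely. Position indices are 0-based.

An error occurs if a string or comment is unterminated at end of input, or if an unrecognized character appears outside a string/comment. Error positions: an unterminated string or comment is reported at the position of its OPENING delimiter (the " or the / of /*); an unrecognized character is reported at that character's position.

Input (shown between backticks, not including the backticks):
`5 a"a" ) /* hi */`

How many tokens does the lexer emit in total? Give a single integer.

Answer: 4

Derivation:
pos=0: emit NUM '5' (now at pos=1)
pos=2: emit ID 'a' (now at pos=3)
pos=3: enter STRING mode
pos=3: emit STR "a" (now at pos=6)
pos=7: emit RPAREN ')'
pos=9: enter COMMENT mode (saw '/*')
exit COMMENT mode (now at pos=17)
DONE. 4 tokens: [NUM, ID, STR, RPAREN]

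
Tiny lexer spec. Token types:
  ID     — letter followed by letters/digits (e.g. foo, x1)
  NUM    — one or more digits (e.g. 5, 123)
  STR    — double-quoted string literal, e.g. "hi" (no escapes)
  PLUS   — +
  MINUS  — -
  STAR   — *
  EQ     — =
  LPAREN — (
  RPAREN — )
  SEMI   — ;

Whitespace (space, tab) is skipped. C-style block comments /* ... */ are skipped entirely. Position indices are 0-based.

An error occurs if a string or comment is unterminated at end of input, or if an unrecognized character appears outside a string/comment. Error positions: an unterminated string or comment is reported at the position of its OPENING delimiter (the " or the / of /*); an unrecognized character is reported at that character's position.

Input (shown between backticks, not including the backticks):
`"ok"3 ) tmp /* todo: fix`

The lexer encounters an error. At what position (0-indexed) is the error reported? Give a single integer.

pos=0: enter STRING mode
pos=0: emit STR "ok" (now at pos=4)
pos=4: emit NUM '3' (now at pos=5)
pos=6: emit RPAREN ')'
pos=8: emit ID 'tmp' (now at pos=11)
pos=12: enter COMMENT mode (saw '/*')
pos=12: ERROR — unterminated comment (reached EOF)

Answer: 12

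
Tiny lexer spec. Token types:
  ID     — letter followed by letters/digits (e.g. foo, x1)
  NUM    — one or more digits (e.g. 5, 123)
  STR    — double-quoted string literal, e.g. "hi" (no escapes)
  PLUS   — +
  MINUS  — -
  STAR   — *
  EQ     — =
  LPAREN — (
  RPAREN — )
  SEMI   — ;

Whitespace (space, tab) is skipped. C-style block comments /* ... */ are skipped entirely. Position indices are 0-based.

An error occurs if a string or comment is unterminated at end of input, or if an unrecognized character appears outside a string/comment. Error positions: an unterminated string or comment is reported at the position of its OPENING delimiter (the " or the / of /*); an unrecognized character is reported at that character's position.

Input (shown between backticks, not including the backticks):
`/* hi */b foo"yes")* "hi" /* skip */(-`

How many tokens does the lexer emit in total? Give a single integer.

Answer: 8

Derivation:
pos=0: enter COMMENT mode (saw '/*')
exit COMMENT mode (now at pos=8)
pos=8: emit ID 'b' (now at pos=9)
pos=10: emit ID 'foo' (now at pos=13)
pos=13: enter STRING mode
pos=13: emit STR "yes" (now at pos=18)
pos=18: emit RPAREN ')'
pos=19: emit STAR '*'
pos=21: enter STRING mode
pos=21: emit STR "hi" (now at pos=25)
pos=26: enter COMMENT mode (saw '/*')
exit COMMENT mode (now at pos=36)
pos=36: emit LPAREN '('
pos=37: emit MINUS '-'
DONE. 8 tokens: [ID, ID, STR, RPAREN, STAR, STR, LPAREN, MINUS]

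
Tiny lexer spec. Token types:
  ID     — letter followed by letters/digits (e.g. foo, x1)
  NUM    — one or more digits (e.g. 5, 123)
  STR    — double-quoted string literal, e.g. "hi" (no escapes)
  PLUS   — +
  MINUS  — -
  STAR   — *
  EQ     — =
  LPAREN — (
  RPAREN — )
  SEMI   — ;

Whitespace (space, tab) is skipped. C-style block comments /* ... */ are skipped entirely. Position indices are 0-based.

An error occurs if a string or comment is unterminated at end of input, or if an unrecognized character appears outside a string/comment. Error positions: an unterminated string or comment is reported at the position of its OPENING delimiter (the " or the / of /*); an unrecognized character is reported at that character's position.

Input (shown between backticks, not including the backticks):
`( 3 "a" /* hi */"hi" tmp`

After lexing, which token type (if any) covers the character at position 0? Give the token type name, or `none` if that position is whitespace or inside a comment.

Answer: LPAREN

Derivation:
pos=0: emit LPAREN '('
pos=2: emit NUM '3' (now at pos=3)
pos=4: enter STRING mode
pos=4: emit STR "a" (now at pos=7)
pos=8: enter COMMENT mode (saw '/*')
exit COMMENT mode (now at pos=16)
pos=16: enter STRING mode
pos=16: emit STR "hi" (now at pos=20)
pos=21: emit ID 'tmp' (now at pos=24)
DONE. 5 tokens: [LPAREN, NUM, STR, STR, ID]
Position 0: char is '(' -> LPAREN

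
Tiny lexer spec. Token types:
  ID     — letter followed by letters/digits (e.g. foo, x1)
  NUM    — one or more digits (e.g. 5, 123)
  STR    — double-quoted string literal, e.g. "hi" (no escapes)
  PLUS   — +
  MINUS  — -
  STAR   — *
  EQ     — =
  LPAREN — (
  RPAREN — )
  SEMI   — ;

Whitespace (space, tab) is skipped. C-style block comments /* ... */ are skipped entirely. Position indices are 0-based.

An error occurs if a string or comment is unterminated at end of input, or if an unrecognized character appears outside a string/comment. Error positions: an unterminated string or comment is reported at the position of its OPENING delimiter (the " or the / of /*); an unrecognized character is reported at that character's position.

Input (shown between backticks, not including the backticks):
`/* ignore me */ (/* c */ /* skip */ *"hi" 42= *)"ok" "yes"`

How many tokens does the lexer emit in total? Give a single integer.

pos=0: enter COMMENT mode (saw '/*')
exit COMMENT mode (now at pos=15)
pos=16: emit LPAREN '('
pos=17: enter COMMENT mode (saw '/*')
exit COMMENT mode (now at pos=24)
pos=25: enter COMMENT mode (saw '/*')
exit COMMENT mode (now at pos=35)
pos=36: emit STAR '*'
pos=37: enter STRING mode
pos=37: emit STR "hi" (now at pos=41)
pos=42: emit NUM '42' (now at pos=44)
pos=44: emit EQ '='
pos=46: emit STAR '*'
pos=47: emit RPAREN ')'
pos=48: enter STRING mode
pos=48: emit STR "ok" (now at pos=52)
pos=53: enter STRING mode
pos=53: emit STR "yes" (now at pos=58)
DONE. 9 tokens: [LPAREN, STAR, STR, NUM, EQ, STAR, RPAREN, STR, STR]

Answer: 9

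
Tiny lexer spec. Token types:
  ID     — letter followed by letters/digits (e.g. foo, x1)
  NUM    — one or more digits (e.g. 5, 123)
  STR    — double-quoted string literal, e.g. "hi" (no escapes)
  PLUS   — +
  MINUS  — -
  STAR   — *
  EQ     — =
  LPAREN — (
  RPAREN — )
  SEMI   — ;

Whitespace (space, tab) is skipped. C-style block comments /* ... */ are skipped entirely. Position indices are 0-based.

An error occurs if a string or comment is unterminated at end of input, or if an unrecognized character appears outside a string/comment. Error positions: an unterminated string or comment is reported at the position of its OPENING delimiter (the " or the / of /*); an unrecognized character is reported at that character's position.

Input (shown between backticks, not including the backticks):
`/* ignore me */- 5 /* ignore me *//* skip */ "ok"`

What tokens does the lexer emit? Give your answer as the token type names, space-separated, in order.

pos=0: enter COMMENT mode (saw '/*')
exit COMMENT mode (now at pos=15)
pos=15: emit MINUS '-'
pos=17: emit NUM '5' (now at pos=18)
pos=19: enter COMMENT mode (saw '/*')
exit COMMENT mode (now at pos=34)
pos=34: enter COMMENT mode (saw '/*')
exit COMMENT mode (now at pos=44)
pos=45: enter STRING mode
pos=45: emit STR "ok" (now at pos=49)
DONE. 3 tokens: [MINUS, NUM, STR]

Answer: MINUS NUM STR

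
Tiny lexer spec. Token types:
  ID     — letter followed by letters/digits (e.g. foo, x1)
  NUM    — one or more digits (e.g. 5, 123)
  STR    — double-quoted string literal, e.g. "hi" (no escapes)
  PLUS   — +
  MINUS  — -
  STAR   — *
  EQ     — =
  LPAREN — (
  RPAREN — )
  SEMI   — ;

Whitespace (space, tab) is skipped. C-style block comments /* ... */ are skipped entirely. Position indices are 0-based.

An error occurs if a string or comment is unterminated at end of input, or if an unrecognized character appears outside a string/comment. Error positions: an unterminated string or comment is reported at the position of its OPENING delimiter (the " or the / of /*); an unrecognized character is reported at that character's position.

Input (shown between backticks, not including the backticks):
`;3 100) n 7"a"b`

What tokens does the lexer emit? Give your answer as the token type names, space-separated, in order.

Answer: SEMI NUM NUM RPAREN ID NUM STR ID

Derivation:
pos=0: emit SEMI ';'
pos=1: emit NUM '3' (now at pos=2)
pos=3: emit NUM '100' (now at pos=6)
pos=6: emit RPAREN ')'
pos=8: emit ID 'n' (now at pos=9)
pos=10: emit NUM '7' (now at pos=11)
pos=11: enter STRING mode
pos=11: emit STR "a" (now at pos=14)
pos=14: emit ID 'b' (now at pos=15)
DONE. 8 tokens: [SEMI, NUM, NUM, RPAREN, ID, NUM, STR, ID]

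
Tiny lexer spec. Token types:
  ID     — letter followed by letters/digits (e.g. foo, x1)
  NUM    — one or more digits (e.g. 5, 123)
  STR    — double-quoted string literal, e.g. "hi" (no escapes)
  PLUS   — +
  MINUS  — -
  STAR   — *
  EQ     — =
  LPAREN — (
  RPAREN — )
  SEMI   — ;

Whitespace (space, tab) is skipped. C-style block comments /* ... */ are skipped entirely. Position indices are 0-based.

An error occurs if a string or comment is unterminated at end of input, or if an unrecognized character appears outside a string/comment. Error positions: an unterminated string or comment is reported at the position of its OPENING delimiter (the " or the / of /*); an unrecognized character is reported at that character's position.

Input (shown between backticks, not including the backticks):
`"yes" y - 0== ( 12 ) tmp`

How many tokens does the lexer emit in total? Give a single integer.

pos=0: enter STRING mode
pos=0: emit STR "yes" (now at pos=5)
pos=6: emit ID 'y' (now at pos=7)
pos=8: emit MINUS '-'
pos=10: emit NUM '0' (now at pos=11)
pos=11: emit EQ '='
pos=12: emit EQ '='
pos=14: emit LPAREN '('
pos=16: emit NUM '12' (now at pos=18)
pos=19: emit RPAREN ')'
pos=21: emit ID 'tmp' (now at pos=24)
DONE. 10 tokens: [STR, ID, MINUS, NUM, EQ, EQ, LPAREN, NUM, RPAREN, ID]

Answer: 10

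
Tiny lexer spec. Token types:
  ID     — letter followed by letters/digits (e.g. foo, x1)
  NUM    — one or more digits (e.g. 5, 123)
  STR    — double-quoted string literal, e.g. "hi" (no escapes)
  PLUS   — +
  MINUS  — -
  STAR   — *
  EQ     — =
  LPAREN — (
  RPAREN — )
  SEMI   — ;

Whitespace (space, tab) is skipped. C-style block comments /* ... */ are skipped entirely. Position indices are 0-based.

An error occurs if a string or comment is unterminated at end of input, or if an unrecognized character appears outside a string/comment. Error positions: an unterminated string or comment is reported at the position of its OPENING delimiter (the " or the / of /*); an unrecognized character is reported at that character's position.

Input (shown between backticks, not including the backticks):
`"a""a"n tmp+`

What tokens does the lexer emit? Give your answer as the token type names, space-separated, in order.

pos=0: enter STRING mode
pos=0: emit STR "a" (now at pos=3)
pos=3: enter STRING mode
pos=3: emit STR "a" (now at pos=6)
pos=6: emit ID 'n' (now at pos=7)
pos=8: emit ID 'tmp' (now at pos=11)
pos=11: emit PLUS '+'
DONE. 5 tokens: [STR, STR, ID, ID, PLUS]

Answer: STR STR ID ID PLUS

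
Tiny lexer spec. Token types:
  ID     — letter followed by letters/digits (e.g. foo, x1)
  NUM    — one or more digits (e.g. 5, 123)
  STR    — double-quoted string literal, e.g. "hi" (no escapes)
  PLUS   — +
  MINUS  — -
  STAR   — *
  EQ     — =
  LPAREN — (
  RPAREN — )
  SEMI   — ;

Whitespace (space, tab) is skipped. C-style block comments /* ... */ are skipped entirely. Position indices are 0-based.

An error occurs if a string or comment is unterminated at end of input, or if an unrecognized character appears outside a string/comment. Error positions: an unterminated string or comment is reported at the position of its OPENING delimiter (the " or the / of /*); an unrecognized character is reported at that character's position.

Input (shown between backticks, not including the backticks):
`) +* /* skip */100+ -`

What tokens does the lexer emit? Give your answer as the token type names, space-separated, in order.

pos=0: emit RPAREN ')'
pos=2: emit PLUS '+'
pos=3: emit STAR '*'
pos=5: enter COMMENT mode (saw '/*')
exit COMMENT mode (now at pos=15)
pos=15: emit NUM '100' (now at pos=18)
pos=18: emit PLUS '+'
pos=20: emit MINUS '-'
DONE. 6 tokens: [RPAREN, PLUS, STAR, NUM, PLUS, MINUS]

Answer: RPAREN PLUS STAR NUM PLUS MINUS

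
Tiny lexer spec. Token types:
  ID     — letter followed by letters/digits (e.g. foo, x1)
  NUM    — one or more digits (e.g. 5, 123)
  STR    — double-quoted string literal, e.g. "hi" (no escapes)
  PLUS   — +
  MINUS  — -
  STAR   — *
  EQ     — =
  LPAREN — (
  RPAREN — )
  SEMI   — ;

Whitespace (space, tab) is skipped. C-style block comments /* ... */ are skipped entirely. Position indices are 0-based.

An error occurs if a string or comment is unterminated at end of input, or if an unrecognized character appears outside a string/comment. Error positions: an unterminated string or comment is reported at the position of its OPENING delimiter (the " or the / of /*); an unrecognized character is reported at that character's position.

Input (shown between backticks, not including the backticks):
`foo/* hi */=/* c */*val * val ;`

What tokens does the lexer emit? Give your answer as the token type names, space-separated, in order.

pos=0: emit ID 'foo' (now at pos=3)
pos=3: enter COMMENT mode (saw '/*')
exit COMMENT mode (now at pos=11)
pos=11: emit EQ '='
pos=12: enter COMMENT mode (saw '/*')
exit COMMENT mode (now at pos=19)
pos=19: emit STAR '*'
pos=20: emit ID 'val' (now at pos=23)
pos=24: emit STAR '*'
pos=26: emit ID 'val' (now at pos=29)
pos=30: emit SEMI ';'
DONE. 7 tokens: [ID, EQ, STAR, ID, STAR, ID, SEMI]

Answer: ID EQ STAR ID STAR ID SEMI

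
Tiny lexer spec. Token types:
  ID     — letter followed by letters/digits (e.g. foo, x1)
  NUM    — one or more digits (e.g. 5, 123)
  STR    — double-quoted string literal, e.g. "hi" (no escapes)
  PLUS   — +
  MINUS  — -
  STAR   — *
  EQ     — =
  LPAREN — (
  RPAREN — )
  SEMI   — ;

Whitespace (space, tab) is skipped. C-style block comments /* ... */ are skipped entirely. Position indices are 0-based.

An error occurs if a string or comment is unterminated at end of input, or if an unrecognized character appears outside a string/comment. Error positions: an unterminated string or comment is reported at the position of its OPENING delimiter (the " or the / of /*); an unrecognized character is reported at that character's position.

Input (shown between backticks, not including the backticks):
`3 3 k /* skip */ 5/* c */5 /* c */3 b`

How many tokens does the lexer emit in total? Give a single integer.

pos=0: emit NUM '3' (now at pos=1)
pos=2: emit NUM '3' (now at pos=3)
pos=4: emit ID 'k' (now at pos=5)
pos=6: enter COMMENT mode (saw '/*')
exit COMMENT mode (now at pos=16)
pos=17: emit NUM '5' (now at pos=18)
pos=18: enter COMMENT mode (saw '/*')
exit COMMENT mode (now at pos=25)
pos=25: emit NUM '5' (now at pos=26)
pos=27: enter COMMENT mode (saw '/*')
exit COMMENT mode (now at pos=34)
pos=34: emit NUM '3' (now at pos=35)
pos=36: emit ID 'b' (now at pos=37)
DONE. 7 tokens: [NUM, NUM, ID, NUM, NUM, NUM, ID]

Answer: 7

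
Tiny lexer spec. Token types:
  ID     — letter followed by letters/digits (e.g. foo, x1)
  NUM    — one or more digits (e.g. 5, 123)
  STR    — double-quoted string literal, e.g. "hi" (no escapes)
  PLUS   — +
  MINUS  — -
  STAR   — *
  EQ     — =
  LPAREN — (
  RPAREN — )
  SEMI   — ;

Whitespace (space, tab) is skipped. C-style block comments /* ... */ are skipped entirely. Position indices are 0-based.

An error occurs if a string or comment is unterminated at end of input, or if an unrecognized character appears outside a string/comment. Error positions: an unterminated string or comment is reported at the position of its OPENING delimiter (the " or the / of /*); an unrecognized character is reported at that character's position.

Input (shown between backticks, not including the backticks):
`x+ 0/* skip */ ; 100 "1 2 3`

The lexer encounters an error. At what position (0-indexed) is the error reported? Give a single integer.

pos=0: emit ID 'x' (now at pos=1)
pos=1: emit PLUS '+'
pos=3: emit NUM '0' (now at pos=4)
pos=4: enter COMMENT mode (saw '/*')
exit COMMENT mode (now at pos=14)
pos=15: emit SEMI ';'
pos=17: emit NUM '100' (now at pos=20)
pos=21: enter STRING mode
pos=21: ERROR — unterminated string

Answer: 21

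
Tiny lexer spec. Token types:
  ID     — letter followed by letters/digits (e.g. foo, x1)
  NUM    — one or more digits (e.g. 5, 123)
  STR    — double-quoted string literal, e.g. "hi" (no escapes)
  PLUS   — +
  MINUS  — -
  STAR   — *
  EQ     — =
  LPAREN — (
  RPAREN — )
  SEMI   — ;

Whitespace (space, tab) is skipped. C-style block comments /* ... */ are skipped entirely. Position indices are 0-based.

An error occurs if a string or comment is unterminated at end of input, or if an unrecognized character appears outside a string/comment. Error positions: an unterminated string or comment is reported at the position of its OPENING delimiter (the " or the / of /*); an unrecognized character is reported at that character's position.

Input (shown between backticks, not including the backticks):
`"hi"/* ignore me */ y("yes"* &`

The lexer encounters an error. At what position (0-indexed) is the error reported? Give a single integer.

pos=0: enter STRING mode
pos=0: emit STR "hi" (now at pos=4)
pos=4: enter COMMENT mode (saw '/*')
exit COMMENT mode (now at pos=19)
pos=20: emit ID 'y' (now at pos=21)
pos=21: emit LPAREN '('
pos=22: enter STRING mode
pos=22: emit STR "yes" (now at pos=27)
pos=27: emit STAR '*'
pos=29: ERROR — unrecognized char '&'

Answer: 29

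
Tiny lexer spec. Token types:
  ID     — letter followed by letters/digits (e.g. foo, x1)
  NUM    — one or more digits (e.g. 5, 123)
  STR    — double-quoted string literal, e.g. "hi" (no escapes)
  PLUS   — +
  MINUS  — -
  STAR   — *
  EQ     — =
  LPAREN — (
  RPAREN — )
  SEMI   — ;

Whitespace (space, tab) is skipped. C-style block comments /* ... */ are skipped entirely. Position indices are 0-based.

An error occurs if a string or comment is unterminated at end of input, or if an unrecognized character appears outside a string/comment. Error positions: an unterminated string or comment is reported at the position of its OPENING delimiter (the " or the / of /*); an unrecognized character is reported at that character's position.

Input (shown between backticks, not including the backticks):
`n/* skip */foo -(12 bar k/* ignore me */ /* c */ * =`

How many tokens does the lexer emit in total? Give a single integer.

pos=0: emit ID 'n' (now at pos=1)
pos=1: enter COMMENT mode (saw '/*')
exit COMMENT mode (now at pos=11)
pos=11: emit ID 'foo' (now at pos=14)
pos=15: emit MINUS '-'
pos=16: emit LPAREN '('
pos=17: emit NUM '12' (now at pos=19)
pos=20: emit ID 'bar' (now at pos=23)
pos=24: emit ID 'k' (now at pos=25)
pos=25: enter COMMENT mode (saw '/*')
exit COMMENT mode (now at pos=40)
pos=41: enter COMMENT mode (saw '/*')
exit COMMENT mode (now at pos=48)
pos=49: emit STAR '*'
pos=51: emit EQ '='
DONE. 9 tokens: [ID, ID, MINUS, LPAREN, NUM, ID, ID, STAR, EQ]

Answer: 9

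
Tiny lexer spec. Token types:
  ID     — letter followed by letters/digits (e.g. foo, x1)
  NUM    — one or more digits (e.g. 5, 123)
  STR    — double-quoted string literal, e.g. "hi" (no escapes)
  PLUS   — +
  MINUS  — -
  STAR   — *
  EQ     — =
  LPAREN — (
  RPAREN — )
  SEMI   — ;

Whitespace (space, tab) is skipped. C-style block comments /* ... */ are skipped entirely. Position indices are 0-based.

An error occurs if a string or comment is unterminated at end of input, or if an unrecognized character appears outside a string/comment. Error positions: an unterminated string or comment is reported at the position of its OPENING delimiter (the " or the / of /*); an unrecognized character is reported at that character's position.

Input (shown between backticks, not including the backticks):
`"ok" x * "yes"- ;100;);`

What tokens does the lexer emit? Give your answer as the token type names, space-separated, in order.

Answer: STR ID STAR STR MINUS SEMI NUM SEMI RPAREN SEMI

Derivation:
pos=0: enter STRING mode
pos=0: emit STR "ok" (now at pos=4)
pos=5: emit ID 'x' (now at pos=6)
pos=7: emit STAR '*'
pos=9: enter STRING mode
pos=9: emit STR "yes" (now at pos=14)
pos=14: emit MINUS '-'
pos=16: emit SEMI ';'
pos=17: emit NUM '100' (now at pos=20)
pos=20: emit SEMI ';'
pos=21: emit RPAREN ')'
pos=22: emit SEMI ';'
DONE. 10 tokens: [STR, ID, STAR, STR, MINUS, SEMI, NUM, SEMI, RPAREN, SEMI]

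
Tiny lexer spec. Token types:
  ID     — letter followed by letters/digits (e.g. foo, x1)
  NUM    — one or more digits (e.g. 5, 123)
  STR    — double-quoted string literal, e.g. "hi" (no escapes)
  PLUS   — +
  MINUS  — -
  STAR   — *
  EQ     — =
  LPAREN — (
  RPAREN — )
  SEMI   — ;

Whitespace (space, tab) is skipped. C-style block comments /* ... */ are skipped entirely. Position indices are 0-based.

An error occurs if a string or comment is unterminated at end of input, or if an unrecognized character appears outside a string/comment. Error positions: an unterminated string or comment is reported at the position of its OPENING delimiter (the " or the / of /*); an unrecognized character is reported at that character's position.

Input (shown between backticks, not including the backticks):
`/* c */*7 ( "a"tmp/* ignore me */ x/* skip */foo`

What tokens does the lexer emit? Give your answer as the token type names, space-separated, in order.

Answer: STAR NUM LPAREN STR ID ID ID

Derivation:
pos=0: enter COMMENT mode (saw '/*')
exit COMMENT mode (now at pos=7)
pos=7: emit STAR '*'
pos=8: emit NUM '7' (now at pos=9)
pos=10: emit LPAREN '('
pos=12: enter STRING mode
pos=12: emit STR "a" (now at pos=15)
pos=15: emit ID 'tmp' (now at pos=18)
pos=18: enter COMMENT mode (saw '/*')
exit COMMENT mode (now at pos=33)
pos=34: emit ID 'x' (now at pos=35)
pos=35: enter COMMENT mode (saw '/*')
exit COMMENT mode (now at pos=45)
pos=45: emit ID 'foo' (now at pos=48)
DONE. 7 tokens: [STAR, NUM, LPAREN, STR, ID, ID, ID]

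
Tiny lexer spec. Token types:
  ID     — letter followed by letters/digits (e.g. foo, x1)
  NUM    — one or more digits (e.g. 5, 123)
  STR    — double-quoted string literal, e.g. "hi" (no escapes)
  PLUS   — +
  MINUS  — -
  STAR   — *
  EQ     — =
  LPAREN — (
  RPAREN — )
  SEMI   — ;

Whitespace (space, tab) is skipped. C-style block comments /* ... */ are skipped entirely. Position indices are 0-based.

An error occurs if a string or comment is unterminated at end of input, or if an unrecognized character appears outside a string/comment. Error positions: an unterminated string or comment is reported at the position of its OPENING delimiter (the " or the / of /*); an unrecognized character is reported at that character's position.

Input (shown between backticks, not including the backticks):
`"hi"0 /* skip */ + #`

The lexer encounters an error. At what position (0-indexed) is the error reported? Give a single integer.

Answer: 19

Derivation:
pos=0: enter STRING mode
pos=0: emit STR "hi" (now at pos=4)
pos=4: emit NUM '0' (now at pos=5)
pos=6: enter COMMENT mode (saw '/*')
exit COMMENT mode (now at pos=16)
pos=17: emit PLUS '+'
pos=19: ERROR — unrecognized char '#'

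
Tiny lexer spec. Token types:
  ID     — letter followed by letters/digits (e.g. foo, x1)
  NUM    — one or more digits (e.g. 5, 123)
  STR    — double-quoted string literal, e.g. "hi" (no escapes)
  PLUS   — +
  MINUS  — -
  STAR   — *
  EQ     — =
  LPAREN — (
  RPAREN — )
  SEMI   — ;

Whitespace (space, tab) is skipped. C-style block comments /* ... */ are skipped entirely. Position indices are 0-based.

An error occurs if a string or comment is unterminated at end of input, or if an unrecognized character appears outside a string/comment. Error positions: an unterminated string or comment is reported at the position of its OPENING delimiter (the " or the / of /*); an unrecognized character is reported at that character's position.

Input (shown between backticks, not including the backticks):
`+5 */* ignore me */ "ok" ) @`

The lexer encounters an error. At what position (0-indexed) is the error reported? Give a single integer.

pos=0: emit PLUS '+'
pos=1: emit NUM '5' (now at pos=2)
pos=3: emit STAR '*'
pos=4: enter COMMENT mode (saw '/*')
exit COMMENT mode (now at pos=19)
pos=20: enter STRING mode
pos=20: emit STR "ok" (now at pos=24)
pos=25: emit RPAREN ')'
pos=27: ERROR — unrecognized char '@'

Answer: 27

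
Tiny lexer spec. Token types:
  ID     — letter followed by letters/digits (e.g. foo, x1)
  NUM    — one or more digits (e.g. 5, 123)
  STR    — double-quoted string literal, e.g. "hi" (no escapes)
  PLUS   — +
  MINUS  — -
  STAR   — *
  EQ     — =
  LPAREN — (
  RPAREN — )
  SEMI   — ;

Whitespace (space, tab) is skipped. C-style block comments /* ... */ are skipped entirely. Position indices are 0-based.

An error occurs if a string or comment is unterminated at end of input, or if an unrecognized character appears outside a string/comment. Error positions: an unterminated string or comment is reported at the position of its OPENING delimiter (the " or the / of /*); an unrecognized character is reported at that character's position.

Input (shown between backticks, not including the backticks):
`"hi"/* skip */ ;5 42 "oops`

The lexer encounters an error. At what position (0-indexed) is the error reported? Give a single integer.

pos=0: enter STRING mode
pos=0: emit STR "hi" (now at pos=4)
pos=4: enter COMMENT mode (saw '/*')
exit COMMENT mode (now at pos=14)
pos=15: emit SEMI ';'
pos=16: emit NUM '5' (now at pos=17)
pos=18: emit NUM '42' (now at pos=20)
pos=21: enter STRING mode
pos=21: ERROR — unterminated string

Answer: 21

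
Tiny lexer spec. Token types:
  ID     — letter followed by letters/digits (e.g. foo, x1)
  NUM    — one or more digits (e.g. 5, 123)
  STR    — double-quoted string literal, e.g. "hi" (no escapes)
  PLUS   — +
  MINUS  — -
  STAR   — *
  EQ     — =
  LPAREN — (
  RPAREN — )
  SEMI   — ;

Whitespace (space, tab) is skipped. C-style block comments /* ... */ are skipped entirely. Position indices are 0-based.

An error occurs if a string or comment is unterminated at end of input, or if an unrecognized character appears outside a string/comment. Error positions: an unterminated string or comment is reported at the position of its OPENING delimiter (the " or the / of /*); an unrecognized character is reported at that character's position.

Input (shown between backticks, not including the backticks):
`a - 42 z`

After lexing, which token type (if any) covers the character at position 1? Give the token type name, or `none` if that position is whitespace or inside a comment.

pos=0: emit ID 'a' (now at pos=1)
pos=2: emit MINUS '-'
pos=4: emit NUM '42' (now at pos=6)
pos=7: emit ID 'z' (now at pos=8)
DONE. 4 tokens: [ID, MINUS, NUM, ID]
Position 1: char is ' ' -> none

Answer: none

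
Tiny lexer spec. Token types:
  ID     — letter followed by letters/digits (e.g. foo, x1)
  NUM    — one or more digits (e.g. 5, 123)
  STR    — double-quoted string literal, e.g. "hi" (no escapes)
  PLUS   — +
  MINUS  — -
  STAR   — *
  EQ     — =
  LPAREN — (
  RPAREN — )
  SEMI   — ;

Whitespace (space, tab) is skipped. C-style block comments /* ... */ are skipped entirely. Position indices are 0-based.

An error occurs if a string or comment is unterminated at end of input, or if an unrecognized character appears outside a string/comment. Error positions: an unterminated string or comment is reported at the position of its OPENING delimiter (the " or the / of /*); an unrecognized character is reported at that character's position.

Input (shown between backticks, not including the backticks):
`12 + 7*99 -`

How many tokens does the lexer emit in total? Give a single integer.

Answer: 6

Derivation:
pos=0: emit NUM '12' (now at pos=2)
pos=3: emit PLUS '+'
pos=5: emit NUM '7' (now at pos=6)
pos=6: emit STAR '*'
pos=7: emit NUM '99' (now at pos=9)
pos=10: emit MINUS '-'
DONE. 6 tokens: [NUM, PLUS, NUM, STAR, NUM, MINUS]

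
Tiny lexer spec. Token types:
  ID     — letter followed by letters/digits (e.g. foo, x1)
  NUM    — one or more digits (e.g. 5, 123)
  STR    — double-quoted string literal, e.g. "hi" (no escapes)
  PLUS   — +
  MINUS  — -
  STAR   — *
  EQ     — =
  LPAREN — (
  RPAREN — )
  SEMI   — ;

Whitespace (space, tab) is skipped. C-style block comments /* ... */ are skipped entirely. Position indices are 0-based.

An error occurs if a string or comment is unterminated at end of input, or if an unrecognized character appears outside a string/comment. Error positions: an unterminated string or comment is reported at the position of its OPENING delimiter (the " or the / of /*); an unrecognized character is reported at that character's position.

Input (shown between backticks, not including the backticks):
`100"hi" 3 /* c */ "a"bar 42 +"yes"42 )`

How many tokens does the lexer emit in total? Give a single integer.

pos=0: emit NUM '100' (now at pos=3)
pos=3: enter STRING mode
pos=3: emit STR "hi" (now at pos=7)
pos=8: emit NUM '3' (now at pos=9)
pos=10: enter COMMENT mode (saw '/*')
exit COMMENT mode (now at pos=17)
pos=18: enter STRING mode
pos=18: emit STR "a" (now at pos=21)
pos=21: emit ID 'bar' (now at pos=24)
pos=25: emit NUM '42' (now at pos=27)
pos=28: emit PLUS '+'
pos=29: enter STRING mode
pos=29: emit STR "yes" (now at pos=34)
pos=34: emit NUM '42' (now at pos=36)
pos=37: emit RPAREN ')'
DONE. 10 tokens: [NUM, STR, NUM, STR, ID, NUM, PLUS, STR, NUM, RPAREN]

Answer: 10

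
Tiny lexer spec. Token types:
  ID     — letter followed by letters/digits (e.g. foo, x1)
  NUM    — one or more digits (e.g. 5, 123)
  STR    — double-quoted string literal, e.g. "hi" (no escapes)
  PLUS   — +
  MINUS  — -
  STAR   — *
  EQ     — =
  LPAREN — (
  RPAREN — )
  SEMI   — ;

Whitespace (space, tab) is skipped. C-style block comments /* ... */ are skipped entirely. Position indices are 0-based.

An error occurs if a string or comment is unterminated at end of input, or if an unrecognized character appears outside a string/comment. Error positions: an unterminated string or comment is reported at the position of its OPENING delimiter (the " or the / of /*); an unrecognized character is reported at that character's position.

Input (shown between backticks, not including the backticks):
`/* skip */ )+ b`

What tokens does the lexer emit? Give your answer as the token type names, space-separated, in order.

Answer: RPAREN PLUS ID

Derivation:
pos=0: enter COMMENT mode (saw '/*')
exit COMMENT mode (now at pos=10)
pos=11: emit RPAREN ')'
pos=12: emit PLUS '+'
pos=14: emit ID 'b' (now at pos=15)
DONE. 3 tokens: [RPAREN, PLUS, ID]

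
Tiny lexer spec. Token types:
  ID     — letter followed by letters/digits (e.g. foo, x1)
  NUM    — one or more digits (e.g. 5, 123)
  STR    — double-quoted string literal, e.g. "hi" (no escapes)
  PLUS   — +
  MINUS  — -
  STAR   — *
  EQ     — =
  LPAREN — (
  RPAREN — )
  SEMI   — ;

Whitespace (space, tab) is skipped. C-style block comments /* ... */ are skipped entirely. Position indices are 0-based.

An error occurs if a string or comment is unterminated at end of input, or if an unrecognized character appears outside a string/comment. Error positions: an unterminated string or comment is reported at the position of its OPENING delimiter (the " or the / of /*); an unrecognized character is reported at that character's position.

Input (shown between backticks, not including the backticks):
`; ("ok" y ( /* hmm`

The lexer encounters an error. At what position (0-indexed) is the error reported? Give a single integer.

Answer: 12

Derivation:
pos=0: emit SEMI ';'
pos=2: emit LPAREN '('
pos=3: enter STRING mode
pos=3: emit STR "ok" (now at pos=7)
pos=8: emit ID 'y' (now at pos=9)
pos=10: emit LPAREN '('
pos=12: enter COMMENT mode (saw '/*')
pos=12: ERROR — unterminated comment (reached EOF)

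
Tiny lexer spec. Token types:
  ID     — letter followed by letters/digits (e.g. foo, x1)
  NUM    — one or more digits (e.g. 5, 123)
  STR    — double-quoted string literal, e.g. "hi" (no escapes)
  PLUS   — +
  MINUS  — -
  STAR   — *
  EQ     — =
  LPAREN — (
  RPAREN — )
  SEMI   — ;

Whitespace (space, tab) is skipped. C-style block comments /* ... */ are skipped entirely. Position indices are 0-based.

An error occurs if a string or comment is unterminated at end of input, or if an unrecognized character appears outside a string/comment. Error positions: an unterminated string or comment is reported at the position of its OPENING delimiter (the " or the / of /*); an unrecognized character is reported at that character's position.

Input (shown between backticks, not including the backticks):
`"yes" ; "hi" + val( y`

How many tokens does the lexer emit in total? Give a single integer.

Answer: 7

Derivation:
pos=0: enter STRING mode
pos=0: emit STR "yes" (now at pos=5)
pos=6: emit SEMI ';'
pos=8: enter STRING mode
pos=8: emit STR "hi" (now at pos=12)
pos=13: emit PLUS '+'
pos=15: emit ID 'val' (now at pos=18)
pos=18: emit LPAREN '('
pos=20: emit ID 'y' (now at pos=21)
DONE. 7 tokens: [STR, SEMI, STR, PLUS, ID, LPAREN, ID]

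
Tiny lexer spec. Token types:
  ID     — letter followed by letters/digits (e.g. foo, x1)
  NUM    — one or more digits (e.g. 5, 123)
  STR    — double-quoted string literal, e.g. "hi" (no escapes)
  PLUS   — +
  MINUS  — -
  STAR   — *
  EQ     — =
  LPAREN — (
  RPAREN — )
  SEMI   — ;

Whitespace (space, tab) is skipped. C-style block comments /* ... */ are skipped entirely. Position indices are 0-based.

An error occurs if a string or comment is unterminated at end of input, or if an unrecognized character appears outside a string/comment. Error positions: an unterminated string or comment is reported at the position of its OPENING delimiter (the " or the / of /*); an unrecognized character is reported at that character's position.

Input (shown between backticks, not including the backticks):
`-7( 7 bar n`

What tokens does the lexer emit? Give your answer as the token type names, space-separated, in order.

pos=0: emit MINUS '-'
pos=1: emit NUM '7' (now at pos=2)
pos=2: emit LPAREN '('
pos=4: emit NUM '7' (now at pos=5)
pos=6: emit ID 'bar' (now at pos=9)
pos=10: emit ID 'n' (now at pos=11)
DONE. 6 tokens: [MINUS, NUM, LPAREN, NUM, ID, ID]

Answer: MINUS NUM LPAREN NUM ID ID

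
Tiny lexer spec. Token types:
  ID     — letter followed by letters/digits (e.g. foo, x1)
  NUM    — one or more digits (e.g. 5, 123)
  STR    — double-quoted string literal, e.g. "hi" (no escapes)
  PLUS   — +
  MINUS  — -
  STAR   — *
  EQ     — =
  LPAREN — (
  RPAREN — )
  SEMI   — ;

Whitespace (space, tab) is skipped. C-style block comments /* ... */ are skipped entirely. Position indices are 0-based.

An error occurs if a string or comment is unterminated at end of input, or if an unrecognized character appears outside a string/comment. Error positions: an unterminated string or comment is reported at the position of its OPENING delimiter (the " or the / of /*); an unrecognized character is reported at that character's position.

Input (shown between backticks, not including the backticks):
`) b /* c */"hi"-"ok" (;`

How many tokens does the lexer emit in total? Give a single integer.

pos=0: emit RPAREN ')'
pos=2: emit ID 'b' (now at pos=3)
pos=4: enter COMMENT mode (saw '/*')
exit COMMENT mode (now at pos=11)
pos=11: enter STRING mode
pos=11: emit STR "hi" (now at pos=15)
pos=15: emit MINUS '-'
pos=16: enter STRING mode
pos=16: emit STR "ok" (now at pos=20)
pos=21: emit LPAREN '('
pos=22: emit SEMI ';'
DONE. 7 tokens: [RPAREN, ID, STR, MINUS, STR, LPAREN, SEMI]

Answer: 7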